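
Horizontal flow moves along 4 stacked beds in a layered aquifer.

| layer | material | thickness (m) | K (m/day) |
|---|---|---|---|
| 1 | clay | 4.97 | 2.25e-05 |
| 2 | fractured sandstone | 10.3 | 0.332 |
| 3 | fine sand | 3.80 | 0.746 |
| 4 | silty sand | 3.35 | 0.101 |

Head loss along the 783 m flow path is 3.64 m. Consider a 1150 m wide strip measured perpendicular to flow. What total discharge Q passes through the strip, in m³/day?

35.2

Flow is parallel to layering, so each bed carries its own Darcy discharge and the transmissivities add.
Σ(K_i·b_i) = 2.25e-05×4.97 + 0.332×10.3 + 0.746×3.80 + 0.101×3.35 = 6.593 m²/day.
Hydraulic gradient i = Δh / L = 3.64 / 783 = 0.004649.
Q = Σ(K_i·b_i) · W · i = 6.593 × 1150 × 0.004649 = 35.25 m³/day.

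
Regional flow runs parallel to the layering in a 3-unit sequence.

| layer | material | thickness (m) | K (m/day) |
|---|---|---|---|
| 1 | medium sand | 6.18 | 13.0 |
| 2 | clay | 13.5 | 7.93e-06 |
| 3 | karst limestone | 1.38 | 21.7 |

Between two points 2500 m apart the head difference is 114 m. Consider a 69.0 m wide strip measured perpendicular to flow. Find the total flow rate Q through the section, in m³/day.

Flow is parallel to layering, so each bed carries its own Darcy discharge and the transmissivities add.
Σ(K_i·b_i) = 13.0×6.18 + 7.93e-06×13.5 + 21.7×1.38 = 110.3 m²/day.
Hydraulic gradient i = Δh / L = 114 / 2500 = 0.04560.
Q = Σ(K_i·b_i) · W · i = 110.3 × 69.0 × 0.04560 = 347.0 m³/day.

347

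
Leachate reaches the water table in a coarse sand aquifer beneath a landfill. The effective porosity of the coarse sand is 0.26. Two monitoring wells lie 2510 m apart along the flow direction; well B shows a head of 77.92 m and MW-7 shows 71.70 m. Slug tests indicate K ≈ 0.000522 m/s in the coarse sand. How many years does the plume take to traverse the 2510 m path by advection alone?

16.0

Convert K: 0.000522 m/s × 86400 = 45.10 m/day.
Hydraulic gradient i = (77.92 − 71.70) / 2510 = 6.22 / 2510 = 0.002478.
Darcy flux q = K · i = 45.10 × 0.002478 = 0.1118 m/day.
Seepage velocity v = q / n_e = 0.1118 / 0.26 = 0.4299 m/day.
Travel time t = L / v = 2510 / 0.4299 = 5839 days = 15.99 years.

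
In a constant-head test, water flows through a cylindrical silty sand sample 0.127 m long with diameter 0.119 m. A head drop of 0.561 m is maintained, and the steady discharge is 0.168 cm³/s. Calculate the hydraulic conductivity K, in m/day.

0.295

Cross-sectional area A = π·(d/2)² = π × (0.119/2)² = 0.01112 m².
Convert discharge: 0.168 cm³/s = 1.680e-07 m³/s.
Darcy's law rearranged: K = Q·L / (A·Δh) = 1.680e-07 × 0.127 / (0.01112 × 0.561) = 3.420e-06 m/s = 0.2954 m/day.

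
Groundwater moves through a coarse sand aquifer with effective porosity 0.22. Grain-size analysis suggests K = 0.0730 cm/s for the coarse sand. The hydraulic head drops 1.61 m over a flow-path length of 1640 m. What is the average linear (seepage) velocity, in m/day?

0.281

Convert K: 0.0730 cm/s × 864 = 63.07 m/day.
Hydraulic gradient i = Δh / L = 1.61 / 1640 = 0.0009817.
Darcy flux q = K · i = 63.07 × 0.0009817 = 0.06192 m/day.
Seepage velocity v = q / n_e = 0.06192 / 0.22 = 0.2814 m/day.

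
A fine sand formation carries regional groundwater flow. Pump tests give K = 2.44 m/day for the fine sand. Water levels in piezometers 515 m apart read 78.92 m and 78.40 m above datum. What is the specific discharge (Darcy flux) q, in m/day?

Hydraulic gradient i = (78.92 − 78.40) / 515 = 0.52 / 515 = 0.001010.
Specific discharge q = K · i = 2.440 × 0.001010 = 0.002464 m/day.

0.00246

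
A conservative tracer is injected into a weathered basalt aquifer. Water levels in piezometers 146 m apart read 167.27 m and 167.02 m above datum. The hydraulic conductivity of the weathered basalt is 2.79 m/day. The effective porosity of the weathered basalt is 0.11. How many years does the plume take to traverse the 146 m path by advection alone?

9.20

Hydraulic gradient i = (167.27 − 167.02) / 146 = 0.25 / 146 = 0.001712.
Darcy flux q = K · i = 2.790 × 0.001712 = 0.004777 m/day.
Seepage velocity v = q / n_e = 0.004777 / 0.11 = 0.04343 m/day.
Travel time t = L / v = 146 / 0.04343 = 3362 days = 9.204 years.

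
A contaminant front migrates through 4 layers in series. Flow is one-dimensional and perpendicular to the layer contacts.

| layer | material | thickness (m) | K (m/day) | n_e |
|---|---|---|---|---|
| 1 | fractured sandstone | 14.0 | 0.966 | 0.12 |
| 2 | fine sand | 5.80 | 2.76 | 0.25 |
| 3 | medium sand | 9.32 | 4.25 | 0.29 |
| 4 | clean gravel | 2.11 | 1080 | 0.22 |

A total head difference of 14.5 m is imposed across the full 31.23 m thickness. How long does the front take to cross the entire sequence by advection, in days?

8.16

With flow normal to the layers, continuity requires the same specific discharge q through every layer.
Σ(b_i/K_i) = 14.0/0.966 + 5.80/2.76 + 9.32/4.25 + 2.11/1080 = 18.79 d.
q = Δh / Σ(b_i/K_i) = 14.5 / 18.79 = 0.7717 m/day.
In each layer the seepage velocity is v_i = q/n_i, so the layer transit time is t_i = b_i·n_i / q:
  layer 1 (fractured sandstone): t_1 = 14.0 × 0.12 / 0.7717 = 2.177 d
  layer 2 (fine sand): t_2 = 5.80 × 0.25 / 0.7717 = 1.879 d
  layer 3 (medium sand): t_3 = 9.32 × 0.29 / 0.7717 = 3.502 d
  layer 4 (clean gravel): t_4 = 2.11 × 0.22 / 0.7717 = 0.6015 d
Total t = Σ t_i = 8.160 days.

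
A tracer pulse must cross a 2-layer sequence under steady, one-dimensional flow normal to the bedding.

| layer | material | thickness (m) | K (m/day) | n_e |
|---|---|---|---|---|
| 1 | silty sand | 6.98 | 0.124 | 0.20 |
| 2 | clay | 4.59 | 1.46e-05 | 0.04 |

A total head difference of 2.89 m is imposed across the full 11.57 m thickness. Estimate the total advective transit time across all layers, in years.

With flow normal to the layers, continuity requires the same specific discharge q through every layer.
Σ(b_i/K_i) = 6.98/0.124 + 4.59/1.46e-05 = 3.144e+05 d.
q = Δh / Σ(b_i/K_i) = 2.89 / 3.144e+05 = 9.191e-06 m/day.
In each layer the seepage velocity is v_i = q/n_i, so the layer transit time is t_i = b_i·n_i / q:
  layer 1 (silty sand): t_1 = 6.98 × 0.20 / 9.191e-06 = 1.519e+05 d
  layer 2 (clay): t_2 = 4.59 × 0.04 / 9.191e-06 = 19976 d
Total t = Σ t_i = 1.719e+05 days = 470.5 years.

471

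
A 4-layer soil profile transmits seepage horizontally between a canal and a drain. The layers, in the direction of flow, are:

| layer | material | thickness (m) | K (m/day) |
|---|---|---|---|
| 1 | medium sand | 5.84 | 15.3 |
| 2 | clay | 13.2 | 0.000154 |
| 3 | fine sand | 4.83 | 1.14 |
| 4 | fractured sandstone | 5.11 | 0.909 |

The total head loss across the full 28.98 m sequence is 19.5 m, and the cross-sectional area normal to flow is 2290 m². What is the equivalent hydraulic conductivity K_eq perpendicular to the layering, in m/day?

0.000338

Flow is perpendicular to layering, so the layers act in series and the equivalent K is the thickness-weighted harmonic mean.
Total thickness L = 5.84 + 13.2 + 4.83 + 5.11 = 28.98 m.
Σ(b_i/K_i) = 5.84/15.3 + 13.2/0.000154 + 4.83/1.14 + 5.11/0.909 = 85725 d.
K_eq = L / Σ(b_i/K_i) = 28.98 / 85725 = 0.0003381 m/day.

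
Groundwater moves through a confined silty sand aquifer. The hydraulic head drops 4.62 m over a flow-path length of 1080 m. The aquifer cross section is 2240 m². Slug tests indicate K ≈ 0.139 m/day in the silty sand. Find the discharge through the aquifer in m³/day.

1.33

Hydraulic gradient i = Δh / L = 4.62 / 1080 = 0.004278.
Darcy's law: Q = K · A · i = 0.1390 × 2240 × 0.004278 = 1.332 m³/day.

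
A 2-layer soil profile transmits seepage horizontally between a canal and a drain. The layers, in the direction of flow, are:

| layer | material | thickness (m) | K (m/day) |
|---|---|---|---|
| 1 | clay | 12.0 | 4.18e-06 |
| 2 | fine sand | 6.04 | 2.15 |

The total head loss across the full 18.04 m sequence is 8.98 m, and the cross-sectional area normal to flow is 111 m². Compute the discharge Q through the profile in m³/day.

Flow is perpendicular to layering, so the layers act in series and the equivalent K is the thickness-weighted harmonic mean.
Total thickness L = 12.0 + 6.04 = 18.04 m.
Σ(b_i/K_i) = 12.0/4.18e-06 + 6.04/2.15 = 2.871e+06 d.
K_eq = L / Σ(b_i/K_i) = 18.04 / 2.871e+06 = 6.284e-06 m/day.
Q = K_eq · A · (Δh/L) = 6.284e-06 × 111 × (8.98/18.04) = 0.0003472 m³/day.

0.000347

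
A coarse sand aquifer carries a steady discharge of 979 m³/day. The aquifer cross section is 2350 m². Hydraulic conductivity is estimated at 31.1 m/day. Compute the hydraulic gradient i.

From Q = K·A·i, i = Q / (K·A) = 979 / (31.10 × 2350) = 0.01340.

0.0134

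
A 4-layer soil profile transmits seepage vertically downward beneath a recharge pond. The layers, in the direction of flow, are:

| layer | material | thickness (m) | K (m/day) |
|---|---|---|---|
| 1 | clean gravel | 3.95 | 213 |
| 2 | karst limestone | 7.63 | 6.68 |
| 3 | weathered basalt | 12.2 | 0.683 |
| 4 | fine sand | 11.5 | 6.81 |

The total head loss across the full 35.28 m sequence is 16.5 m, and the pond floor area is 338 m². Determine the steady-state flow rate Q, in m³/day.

269

Flow is perpendicular to layering, so the layers act in series and the equivalent K is the thickness-weighted harmonic mean.
Total thickness L = 3.95 + 7.63 + 12.2 + 11.5 = 35.28 m.
Σ(b_i/K_i) = 3.95/213 + 7.63/6.68 + 12.2/0.683 + 11.5/6.81 = 20.71 d.
K_eq = L / Σ(b_i/K_i) = 35.28 / 20.71 = 1.703 m/day.
Q = K_eq · A · (Δh/L) = 1.703 × 338 × (16.5/35.28) = 269.3 m³/day.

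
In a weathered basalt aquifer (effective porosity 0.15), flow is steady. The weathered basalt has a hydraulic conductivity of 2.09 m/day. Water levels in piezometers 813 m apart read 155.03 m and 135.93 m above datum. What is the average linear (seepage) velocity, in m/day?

0.327

Hydraulic gradient i = (155.03 − 135.93) / 813 = 19.1 / 813 = 0.02349.
Darcy flux q = K · i = 2.090 × 0.02349 = 0.04910 m/day.
Seepage velocity v = q / n_e = 0.04910 / 0.15 = 0.3273 m/day.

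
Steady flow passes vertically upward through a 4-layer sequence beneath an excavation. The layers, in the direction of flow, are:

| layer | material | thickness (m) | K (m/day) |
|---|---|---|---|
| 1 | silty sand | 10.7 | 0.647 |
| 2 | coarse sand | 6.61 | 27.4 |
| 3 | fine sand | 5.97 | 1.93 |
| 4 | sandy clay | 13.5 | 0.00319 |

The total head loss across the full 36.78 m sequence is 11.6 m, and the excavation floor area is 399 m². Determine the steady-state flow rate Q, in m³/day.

1.09

Flow is perpendicular to layering, so the layers act in series and the equivalent K is the thickness-weighted harmonic mean.
Total thickness L = 10.7 + 6.61 + 5.97 + 13.5 = 36.78 m.
Σ(b_i/K_i) = 10.7/0.647 + 6.61/27.4 + 5.97/1.93 + 13.5/0.00319 = 4252 d.
K_eq = L / Σ(b_i/K_i) = 36.78 / 4252 = 0.008650 m/day.
Q = K_eq · A · (Δh/L) = 0.008650 × 399 × (11.6/36.78) = 1.089 m³/day.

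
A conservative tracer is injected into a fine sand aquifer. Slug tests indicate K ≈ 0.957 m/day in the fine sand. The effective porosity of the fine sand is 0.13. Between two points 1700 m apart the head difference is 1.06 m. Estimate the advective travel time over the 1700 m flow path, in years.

1010

Hydraulic gradient i = Δh / L = 1.06 / 1700 = 0.0006235.
Darcy flux q = K · i = 0.9570 × 0.0006235 = 0.0005967 m/day.
Seepage velocity v = q / n_e = 0.0005967 / 0.13 = 0.004590 m/day.
Travel time t = L / v = 1700 / 0.004590 = 3.704e+05 days = 1014 years.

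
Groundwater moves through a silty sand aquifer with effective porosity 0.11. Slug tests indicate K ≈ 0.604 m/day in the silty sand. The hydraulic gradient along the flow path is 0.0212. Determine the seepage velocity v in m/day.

0.116

Hydraulic gradient i = 0.0212.
Darcy flux q = K · i = 0.6040 × 0.02120 = 0.01280 m/day.
Seepage velocity v = q / n_e = 0.01280 / 0.11 = 0.1164 m/day.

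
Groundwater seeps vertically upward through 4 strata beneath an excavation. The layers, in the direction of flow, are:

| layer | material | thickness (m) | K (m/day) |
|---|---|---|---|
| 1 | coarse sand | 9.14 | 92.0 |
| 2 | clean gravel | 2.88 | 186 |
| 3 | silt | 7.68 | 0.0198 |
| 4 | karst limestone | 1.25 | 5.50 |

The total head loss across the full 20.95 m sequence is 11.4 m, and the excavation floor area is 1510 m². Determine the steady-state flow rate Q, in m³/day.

44.3

Flow is perpendicular to layering, so the layers act in series and the equivalent K is the thickness-weighted harmonic mean.
Total thickness L = 9.14 + 2.88 + 7.68 + 1.25 = 20.95 m.
Σ(b_i/K_i) = 9.14/92.0 + 2.88/186 + 7.68/0.0198 + 1.25/5.50 = 388.2 d.
K_eq = L / Σ(b_i/K_i) = 20.95 / 388.2 = 0.05396 m/day.
Q = K_eq · A · (Δh/L) = 0.05396 × 1510 × (11.4/20.95) = 44.34 m³/day.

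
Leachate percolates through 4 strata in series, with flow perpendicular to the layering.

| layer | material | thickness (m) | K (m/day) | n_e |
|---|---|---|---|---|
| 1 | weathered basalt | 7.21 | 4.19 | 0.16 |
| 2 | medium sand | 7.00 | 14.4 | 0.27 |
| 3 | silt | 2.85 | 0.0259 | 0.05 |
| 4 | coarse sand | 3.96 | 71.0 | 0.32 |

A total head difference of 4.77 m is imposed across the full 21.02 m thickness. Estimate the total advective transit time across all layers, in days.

105

With flow normal to the layers, continuity requires the same specific discharge q through every layer.
Σ(b_i/K_i) = 7.21/4.19 + 7.00/14.4 + 2.85/0.0259 + 3.96/71.0 = 112.3 d.
q = Δh / Σ(b_i/K_i) = 4.77 / 112.3 = 0.04248 m/day.
In each layer the seepage velocity is v_i = q/n_i, so the layer transit time is t_i = b_i·n_i / q:
  layer 1 (weathered basalt): t_1 = 7.21 × 0.16 / 0.04248 = 27.16 d
  layer 2 (medium sand): t_2 = 7.00 × 0.27 / 0.04248 = 44.50 d
  layer 3 (silt): t_3 = 2.85 × 0.05 / 0.04248 = 3.355 d
  layer 4 (coarse sand): t_4 = 3.96 × 0.32 / 0.04248 = 29.83 d
Total t = Σ t_i = 104.8 days.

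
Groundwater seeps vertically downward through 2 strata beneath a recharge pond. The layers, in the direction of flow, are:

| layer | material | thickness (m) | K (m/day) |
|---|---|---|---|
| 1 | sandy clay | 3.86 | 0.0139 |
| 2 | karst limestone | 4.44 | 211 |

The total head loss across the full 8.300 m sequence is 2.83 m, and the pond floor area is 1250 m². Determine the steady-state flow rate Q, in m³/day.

Flow is perpendicular to layering, so the layers act in series and the equivalent K is the thickness-weighted harmonic mean.
Total thickness L = 3.86 + 4.44 = 8.300 m.
Σ(b_i/K_i) = 3.86/0.0139 + 4.44/211 = 277.7 d.
K_eq = L / Σ(b_i/K_i) = 8.300 / 277.7 = 0.02989 m/day.
Q = K_eq · A · (Δh/L) = 0.02989 × 1250 × (2.83/8.300) = 12.74 m³/day.

12.7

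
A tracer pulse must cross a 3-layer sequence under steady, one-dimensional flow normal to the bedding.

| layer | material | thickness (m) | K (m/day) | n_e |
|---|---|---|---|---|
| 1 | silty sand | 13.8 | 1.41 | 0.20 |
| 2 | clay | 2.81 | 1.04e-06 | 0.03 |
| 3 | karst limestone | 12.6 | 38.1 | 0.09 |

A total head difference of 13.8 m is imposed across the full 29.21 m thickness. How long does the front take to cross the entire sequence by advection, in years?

With flow normal to the layers, continuity requires the same specific discharge q through every layer.
Σ(b_i/K_i) = 13.8/1.41 + 2.81/1.04e-06 + 12.6/38.1 = 2.702e+06 d.
q = Δh / Σ(b_i/K_i) = 13.8 / 2.702e+06 = 5.107e-06 m/day.
In each layer the seepage velocity is v_i = q/n_i, so the layer transit time is t_i = b_i·n_i / q:
  layer 1 (silty sand): t_1 = 13.8 × 0.20 / 5.107e-06 = 5.404e+05 d
  layer 2 (clay): t_2 = 2.81 × 0.03 / 5.107e-06 = 16505 d
  layer 3 (karst limestone): t_3 = 12.6 × 0.09 / 5.107e-06 = 2.220e+05 d
Total t = Σ t_i = 7.789e+05 days = 2133 years.

2130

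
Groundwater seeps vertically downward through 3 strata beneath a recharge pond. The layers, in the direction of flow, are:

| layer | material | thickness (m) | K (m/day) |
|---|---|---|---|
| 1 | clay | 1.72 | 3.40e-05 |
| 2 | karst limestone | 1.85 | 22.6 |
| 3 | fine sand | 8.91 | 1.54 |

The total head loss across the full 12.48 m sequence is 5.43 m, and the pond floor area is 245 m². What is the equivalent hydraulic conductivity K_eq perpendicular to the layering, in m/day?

Flow is perpendicular to layering, so the layers act in series and the equivalent K is the thickness-weighted harmonic mean.
Total thickness L = 1.72 + 1.85 + 8.91 = 12.48 m.
Σ(b_i/K_i) = 1.72/3.40e-05 + 1.85/22.6 + 8.91/1.54 = 50594 d.
K_eq = L / Σ(b_i/K_i) = 12.48 / 50594 = 0.0002467 m/day.

0.000247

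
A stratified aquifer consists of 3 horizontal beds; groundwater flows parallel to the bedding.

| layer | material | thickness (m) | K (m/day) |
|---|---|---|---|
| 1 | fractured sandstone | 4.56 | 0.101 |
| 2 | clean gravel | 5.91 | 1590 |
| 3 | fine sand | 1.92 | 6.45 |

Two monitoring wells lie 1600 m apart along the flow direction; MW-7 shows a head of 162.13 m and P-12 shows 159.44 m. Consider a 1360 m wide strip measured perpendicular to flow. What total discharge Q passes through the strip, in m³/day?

21500

Flow is parallel to layering, so each bed carries its own Darcy discharge and the transmissivities add.
Σ(K_i·b_i) = 0.101×4.56 + 1590×5.91 + 6.45×1.92 = 9410 m²/day.
Hydraulic gradient i = (162.13 − 159.44) / 1600 = 2.69 / 1600 = 0.001681.
Q = Σ(K_i·b_i) · W · i = 9410 × 1360 × 0.001681 = 21515 m³/day.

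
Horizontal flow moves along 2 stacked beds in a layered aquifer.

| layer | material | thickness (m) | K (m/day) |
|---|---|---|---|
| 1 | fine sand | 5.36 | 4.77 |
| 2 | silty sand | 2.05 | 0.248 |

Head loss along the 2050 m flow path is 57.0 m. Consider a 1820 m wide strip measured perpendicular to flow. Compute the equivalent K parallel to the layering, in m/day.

3.52

Flow is parallel to layering, so each bed carries its own Darcy discharge and the transmissivities add.
Σ(K_i·b_i) = 4.77×5.36 + 0.248×2.05 = 26.08 m²/day.
Total thickness b = 7.410 m, so K_eq = Σ(K_i·b_i)/b = 3.519 m/day.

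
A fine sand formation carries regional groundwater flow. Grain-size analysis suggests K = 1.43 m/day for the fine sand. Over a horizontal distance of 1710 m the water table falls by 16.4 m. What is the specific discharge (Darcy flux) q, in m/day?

0.0137

Hydraulic gradient i = Δh / L = 16.4 / 1710 = 0.009591.
Specific discharge q = K · i = 1.430 × 0.009591 = 0.01371 m/day.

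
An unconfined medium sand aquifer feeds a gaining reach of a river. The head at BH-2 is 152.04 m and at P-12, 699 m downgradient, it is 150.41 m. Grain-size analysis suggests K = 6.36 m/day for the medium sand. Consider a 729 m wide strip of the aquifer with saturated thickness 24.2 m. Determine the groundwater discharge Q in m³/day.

262

Cross-sectional area A = 729 × 24.2 = 17642 m².
Hydraulic gradient i = (152.04 − 150.41) / 699 = 1.63 / 699 = 0.002332.
Darcy's law: Q = K · A · i = 6.360 × 17642 × 0.002332 = 261.6 m³/day.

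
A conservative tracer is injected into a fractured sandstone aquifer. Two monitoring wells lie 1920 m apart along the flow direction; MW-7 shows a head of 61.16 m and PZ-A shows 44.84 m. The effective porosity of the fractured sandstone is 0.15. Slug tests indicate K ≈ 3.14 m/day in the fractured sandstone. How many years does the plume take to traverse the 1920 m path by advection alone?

29.5

Hydraulic gradient i = (61.16 − 44.84) / 1920 = 16.32 / 1920 = 0.008500.
Darcy flux q = K · i = 3.140 × 0.008500 = 0.02669 m/day.
Seepage velocity v = q / n_e = 0.02669 / 0.15 = 0.1779 m/day.
Travel time t = L / v = 1920 / 0.1779 = 10791 days = 29.54 years.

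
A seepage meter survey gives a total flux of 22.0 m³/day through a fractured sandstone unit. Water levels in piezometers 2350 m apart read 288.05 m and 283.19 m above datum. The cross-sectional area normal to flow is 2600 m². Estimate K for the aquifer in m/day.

Hydraulic gradient i = (288.05 − 283.19) / 2350 = 4.86 / 2350 = 0.002068.
From Q = K·A·i, K = Q / (A·i) = 22.0 / (2600 × 0.002068) = 4.091 m/day.

4.09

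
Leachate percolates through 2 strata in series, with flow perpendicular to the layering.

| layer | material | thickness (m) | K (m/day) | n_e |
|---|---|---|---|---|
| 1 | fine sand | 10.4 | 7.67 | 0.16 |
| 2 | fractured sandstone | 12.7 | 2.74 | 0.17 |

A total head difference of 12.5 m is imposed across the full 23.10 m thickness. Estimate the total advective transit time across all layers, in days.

1.83

With flow normal to the layers, continuity requires the same specific discharge q through every layer.
Σ(b_i/K_i) = 10.4/7.67 + 12.7/2.74 = 5.991 d.
q = Δh / Σ(b_i/K_i) = 12.5 / 5.991 = 2.086 m/day.
In each layer the seepage velocity is v_i = q/n_i, so the layer transit time is t_i = b_i·n_i / q:
  layer 1 (fine sand): t_1 = 10.4 × 0.16 / 2.086 = 0.7975 d
  layer 2 (fractured sandstone): t_2 = 12.7 × 0.17 / 2.086 = 1.035 d
Total t = Σ t_i = 1.832 days.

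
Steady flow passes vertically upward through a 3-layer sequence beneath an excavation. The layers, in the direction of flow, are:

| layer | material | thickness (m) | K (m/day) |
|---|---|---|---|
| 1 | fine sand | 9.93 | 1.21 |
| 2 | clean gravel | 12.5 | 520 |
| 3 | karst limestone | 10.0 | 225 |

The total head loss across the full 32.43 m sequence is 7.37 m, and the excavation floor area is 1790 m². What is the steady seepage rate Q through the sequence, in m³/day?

1590

Flow is perpendicular to layering, so the layers act in series and the equivalent K is the thickness-weighted harmonic mean.
Total thickness L = 9.93 + 12.5 + 10.0 = 32.43 m.
Σ(b_i/K_i) = 9.93/1.21 + 12.5/520 + 10.0/225 = 8.275 d.
K_eq = L / Σ(b_i/K_i) = 32.43 / 8.275 = 3.919 m/day.
Q = K_eq · A · (Δh/L) = 3.919 × 1790 × (7.37/32.43) = 1594 m³/day.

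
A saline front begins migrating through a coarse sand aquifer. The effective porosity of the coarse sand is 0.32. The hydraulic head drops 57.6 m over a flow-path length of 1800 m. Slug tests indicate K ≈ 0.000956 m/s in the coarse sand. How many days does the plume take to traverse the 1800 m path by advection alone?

218

Convert K: 0.000956 m/s × 86400 = 82.60 m/day.
Hydraulic gradient i = Δh / L = 57.6 / 1800 = 0.03200.
Darcy flux q = K · i = 82.60 × 0.03200 = 2.643 m/day.
Seepage velocity v = q / n_e = 2.643 / 0.32 = 8.260 m/day.
Travel time t = L / v = 1800 / 8.260 = 217.9 days.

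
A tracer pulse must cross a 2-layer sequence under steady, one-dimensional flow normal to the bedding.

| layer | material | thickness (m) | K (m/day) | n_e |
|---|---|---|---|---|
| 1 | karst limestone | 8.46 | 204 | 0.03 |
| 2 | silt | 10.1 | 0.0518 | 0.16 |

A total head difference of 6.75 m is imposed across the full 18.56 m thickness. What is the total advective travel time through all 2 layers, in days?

54.0

With flow normal to the layers, continuity requires the same specific discharge q through every layer.
Σ(b_i/K_i) = 8.46/204 + 10.1/0.0518 = 195.0 d.
q = Δh / Σ(b_i/K_i) = 6.75 / 195.0 = 0.03461 m/day.
In each layer the seepage velocity is v_i = q/n_i, so the layer transit time is t_i = b_i·n_i / q:
  layer 1 (karst limestone): t_1 = 8.46 × 0.03 / 0.03461 = 7.333 d
  layer 2 (silt): t_2 = 10.1 × 0.16 / 0.03461 = 46.69 d
Total t = Σ t_i = 54.02 days.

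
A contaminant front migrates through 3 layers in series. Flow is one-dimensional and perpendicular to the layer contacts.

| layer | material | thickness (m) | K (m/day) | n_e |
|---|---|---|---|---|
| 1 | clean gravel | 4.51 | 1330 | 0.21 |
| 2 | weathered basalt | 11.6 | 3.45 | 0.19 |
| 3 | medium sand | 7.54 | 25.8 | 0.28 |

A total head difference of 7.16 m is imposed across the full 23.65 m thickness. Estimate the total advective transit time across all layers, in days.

2.69

With flow normal to the layers, continuity requires the same specific discharge q through every layer.
Σ(b_i/K_i) = 4.51/1330 + 11.6/3.45 + 7.54/25.8 = 3.658 d.
q = Δh / Σ(b_i/K_i) = 7.16 / 3.658 = 1.957 m/day.
In each layer the seepage velocity is v_i = q/n_i, so the layer transit time is t_i = b_i·n_i / q:
  layer 1 (clean gravel): t_1 = 4.51 × 0.21 / 1.957 = 0.4839 d
  layer 2 (weathered basalt): t_2 = 11.6 × 0.19 / 1.957 = 1.126 d
  layer 3 (medium sand): t_3 = 7.54 × 0.28 / 1.957 = 1.079 d
Total t = Σ t_i = 2.688 days.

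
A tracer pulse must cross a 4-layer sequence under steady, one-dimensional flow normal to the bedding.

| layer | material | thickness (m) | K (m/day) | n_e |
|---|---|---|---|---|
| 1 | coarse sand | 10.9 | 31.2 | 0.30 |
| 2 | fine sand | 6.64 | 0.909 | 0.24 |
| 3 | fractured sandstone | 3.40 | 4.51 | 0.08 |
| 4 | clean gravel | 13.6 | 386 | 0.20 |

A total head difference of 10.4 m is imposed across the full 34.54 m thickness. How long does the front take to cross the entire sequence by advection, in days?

With flow normal to the layers, continuity requires the same specific discharge q through every layer.
Σ(b_i/K_i) = 10.9/31.2 + 6.64/0.909 + 3.40/4.51 + 13.6/386 = 8.443 d.
q = Δh / Σ(b_i/K_i) = 10.4 / 8.443 = 1.232 m/day.
In each layer the seepage velocity is v_i = q/n_i, so the layer transit time is t_i = b_i·n_i / q:
  layer 1 (coarse sand): t_1 = 10.9 × 0.30 / 1.232 = 2.655 d
  layer 2 (fine sand): t_2 = 6.64 × 0.24 / 1.232 = 1.294 d
  layer 3 (fractured sandstone): t_3 = 3.40 × 0.08 / 1.232 = 0.2208 d
  layer 4 (clean gravel): t_4 = 13.6 × 0.20 / 1.232 = 2.208 d
Total t = Σ t_i = 6.378 days.

6.38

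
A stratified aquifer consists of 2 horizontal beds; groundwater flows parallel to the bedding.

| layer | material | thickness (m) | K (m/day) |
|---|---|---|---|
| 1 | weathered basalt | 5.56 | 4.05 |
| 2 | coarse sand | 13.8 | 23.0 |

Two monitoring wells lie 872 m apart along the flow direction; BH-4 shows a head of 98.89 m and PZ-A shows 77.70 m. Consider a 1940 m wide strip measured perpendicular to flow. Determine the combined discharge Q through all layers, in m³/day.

16000

Flow is parallel to layering, so each bed carries its own Darcy discharge and the transmissivities add.
Σ(K_i·b_i) = 4.05×5.56 + 23.0×13.8 = 339.9 m²/day.
Hydraulic gradient i = (98.89 − 77.70) / 872 = 21.19 / 872 = 0.02430.
Q = Σ(K_i·b_i) · W · i = 339.9 × 1940 × 0.02430 = 16025 m³/day.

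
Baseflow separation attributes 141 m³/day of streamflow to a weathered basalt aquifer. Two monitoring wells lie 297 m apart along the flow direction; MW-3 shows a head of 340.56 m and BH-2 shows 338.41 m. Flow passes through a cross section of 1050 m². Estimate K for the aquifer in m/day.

18.6

Hydraulic gradient i = (340.56 − 338.41) / 297 = 2.15 / 297 = 0.007239.
From Q = K·A·i, K = Q / (A·i) = 141 / (1050 × 0.007239) = 18.55 m/day.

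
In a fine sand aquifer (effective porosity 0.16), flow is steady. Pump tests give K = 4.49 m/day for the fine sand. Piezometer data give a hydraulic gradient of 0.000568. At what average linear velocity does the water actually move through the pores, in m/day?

Hydraulic gradient i = 0.000568.
Darcy flux q = K · i = 4.490 × 0.0005680 = 0.002550 m/day.
Seepage velocity v = q / n_e = 0.002550 / 0.16 = 0.01594 m/day.

0.0159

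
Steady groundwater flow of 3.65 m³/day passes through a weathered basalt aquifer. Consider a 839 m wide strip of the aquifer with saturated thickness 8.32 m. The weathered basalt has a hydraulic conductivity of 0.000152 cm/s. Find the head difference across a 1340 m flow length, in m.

5.34

Convert K: 0.000152 cm/s × 864 = 0.1313 m/day.
Cross-sectional area A = 839 × 8.32 = 6980 m².
From Q = K·A·i, i = Q / (K·A) = 3.65 / (0.1313 × 6980) = 0.003982.
Head loss Δh = i · L = 0.003982 × 1340 = 5.335 m.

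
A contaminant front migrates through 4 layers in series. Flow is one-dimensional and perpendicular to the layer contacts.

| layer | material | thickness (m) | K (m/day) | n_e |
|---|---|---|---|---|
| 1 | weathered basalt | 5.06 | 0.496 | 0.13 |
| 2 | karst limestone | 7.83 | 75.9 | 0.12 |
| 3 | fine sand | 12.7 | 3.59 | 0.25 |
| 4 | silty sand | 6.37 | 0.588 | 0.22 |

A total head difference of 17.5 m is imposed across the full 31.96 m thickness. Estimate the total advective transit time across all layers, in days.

8.71

With flow normal to the layers, continuity requires the same specific discharge q through every layer.
Σ(b_i/K_i) = 5.06/0.496 + 7.83/75.9 + 12.7/3.59 + 6.37/0.588 = 24.68 d.
q = Δh / Σ(b_i/K_i) = 17.5 / 24.68 = 0.7092 m/day.
In each layer the seepage velocity is v_i = q/n_i, so the layer transit time is t_i = b_i·n_i / q:
  layer 1 (weathered basalt): t_1 = 5.06 × 0.13 / 0.7092 = 0.9275 d
  layer 2 (karst limestone): t_2 = 7.83 × 0.12 / 0.7092 = 1.325 d
  layer 3 (fine sand): t_3 = 12.7 × 0.25 / 0.7092 = 4.477 d
  layer 4 (silty sand): t_4 = 6.37 × 0.22 / 0.7092 = 1.976 d
Total t = Σ t_i = 8.705 days.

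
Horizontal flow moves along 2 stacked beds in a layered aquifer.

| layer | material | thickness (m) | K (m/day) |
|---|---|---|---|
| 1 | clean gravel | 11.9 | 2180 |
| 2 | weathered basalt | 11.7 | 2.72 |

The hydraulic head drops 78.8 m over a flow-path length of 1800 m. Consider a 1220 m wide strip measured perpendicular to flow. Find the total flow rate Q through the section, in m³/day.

Flow is parallel to layering, so each bed carries its own Darcy discharge and the transmissivities add.
Σ(K_i·b_i) = 2180×11.9 + 2.72×11.7 = 25974 m²/day.
Hydraulic gradient i = Δh / L = 78.8 / 1800 = 0.04378.
Q = Σ(K_i·b_i) · W · i = 25974 × 1220 × 0.04378 = 1.387e+06 m³/day.

1.39e+06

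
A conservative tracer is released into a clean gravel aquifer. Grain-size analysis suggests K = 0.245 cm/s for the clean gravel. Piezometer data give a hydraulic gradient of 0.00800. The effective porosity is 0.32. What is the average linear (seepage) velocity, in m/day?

5.29

Convert K: 0.245 cm/s × 864 = 211.7 m/day.
Hydraulic gradient i = 0.00800.
Darcy flux q = K · i = 211.7 × 0.008000 = 1.693 m/day.
Seepage velocity v = q / n_e = 1.693 / 0.32 = 5.292 m/day.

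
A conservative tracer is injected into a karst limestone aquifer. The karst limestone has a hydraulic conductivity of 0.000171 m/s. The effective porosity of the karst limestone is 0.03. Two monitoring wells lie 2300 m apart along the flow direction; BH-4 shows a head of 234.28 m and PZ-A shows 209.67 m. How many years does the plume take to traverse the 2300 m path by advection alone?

Convert K: 0.000171 m/s × 86400 = 14.77 m/day.
Hydraulic gradient i = (234.28 − 209.67) / 2300 = 24.61 / 2300 = 0.01070.
Darcy flux q = K · i = 14.77 × 0.01070 = 0.1581 m/day.
Seepage velocity v = q / n_e = 0.1581 / 0.03 = 5.270 m/day.
Travel time t = L / v = 2300 / 5.270 = 436.5 days = 1.195 years.

1.19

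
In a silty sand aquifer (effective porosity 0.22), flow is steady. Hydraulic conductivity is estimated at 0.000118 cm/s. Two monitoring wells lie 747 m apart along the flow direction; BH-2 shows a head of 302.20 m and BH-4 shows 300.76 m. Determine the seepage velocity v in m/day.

0.000893

Convert K: 0.000118 cm/s × 864 = 0.1020 m/day.
Hydraulic gradient i = (302.20 − 300.76) / 747 = 1.44 / 747 = 0.001928.
Darcy flux q = K · i = 0.1020 × 0.001928 = 0.0001965 m/day.
Seepage velocity v = q / n_e = 0.0001965 / 0.22 = 0.0008933 m/day.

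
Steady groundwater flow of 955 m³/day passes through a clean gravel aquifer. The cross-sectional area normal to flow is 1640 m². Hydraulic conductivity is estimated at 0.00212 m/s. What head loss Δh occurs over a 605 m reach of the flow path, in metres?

Convert K: 0.00212 m/s × 86400 = 183.2 m/day.
From Q = K·A·i, i = Q / (K·A) = 955 / (183.2 × 1640) = 0.003179.
Head loss Δh = i · L = 0.003179 × 605 = 1.923 m.

1.92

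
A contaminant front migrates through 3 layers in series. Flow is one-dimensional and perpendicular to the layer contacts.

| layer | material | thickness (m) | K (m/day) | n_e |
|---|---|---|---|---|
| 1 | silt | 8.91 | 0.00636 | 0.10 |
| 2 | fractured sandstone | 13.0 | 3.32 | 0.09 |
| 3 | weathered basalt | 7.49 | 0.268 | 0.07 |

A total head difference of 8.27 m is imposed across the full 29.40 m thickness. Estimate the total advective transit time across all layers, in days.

448

With flow normal to the layers, continuity requires the same specific discharge q through every layer.
Σ(b_i/K_i) = 8.91/0.00636 + 13.0/3.32 + 7.49/0.268 = 1433 d.
q = Δh / Σ(b_i/K_i) = 8.27 / 1433 = 0.005772 m/day.
In each layer the seepage velocity is v_i = q/n_i, so the layer transit time is t_i = b_i·n_i / q:
  layer 1 (silt): t_1 = 8.91 × 0.10 / 0.005772 = 154.4 d
  layer 2 (fractured sandstone): t_2 = 13.0 × 0.09 / 0.005772 = 202.7 d
  layer 3 (weathered basalt): t_3 = 7.49 × 0.07 / 0.005772 = 90.84 d
Total t = Σ t_i = 447.9 days.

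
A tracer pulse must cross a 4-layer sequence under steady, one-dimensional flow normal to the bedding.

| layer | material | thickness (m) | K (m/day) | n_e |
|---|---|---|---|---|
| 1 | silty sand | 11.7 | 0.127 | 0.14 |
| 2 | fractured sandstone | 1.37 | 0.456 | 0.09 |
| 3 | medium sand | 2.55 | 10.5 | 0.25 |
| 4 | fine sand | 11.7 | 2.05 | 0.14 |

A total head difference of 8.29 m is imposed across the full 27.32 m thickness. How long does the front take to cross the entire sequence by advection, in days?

With flow normal to the layers, continuity requires the same specific discharge q through every layer.
Σ(b_i/K_i) = 11.7/0.127 + 1.37/0.456 + 2.55/10.5 + 11.7/2.05 = 101.1 d.
q = Δh / Σ(b_i/K_i) = 8.29 / 101.1 = 0.08201 m/day.
In each layer the seepage velocity is v_i = q/n_i, so the layer transit time is t_i = b_i·n_i / q:
  layer 1 (silty sand): t_1 = 11.7 × 0.14 / 0.08201 = 19.97 d
  layer 2 (fractured sandstone): t_2 = 1.37 × 0.09 / 0.08201 = 1.503 d
  layer 3 (medium sand): t_3 = 2.55 × 0.25 / 0.08201 = 7.773 d
  layer 4 (fine sand): t_4 = 11.7 × 0.14 / 0.08201 = 19.97 d
Total t = Σ t_i = 49.22 days.

49.2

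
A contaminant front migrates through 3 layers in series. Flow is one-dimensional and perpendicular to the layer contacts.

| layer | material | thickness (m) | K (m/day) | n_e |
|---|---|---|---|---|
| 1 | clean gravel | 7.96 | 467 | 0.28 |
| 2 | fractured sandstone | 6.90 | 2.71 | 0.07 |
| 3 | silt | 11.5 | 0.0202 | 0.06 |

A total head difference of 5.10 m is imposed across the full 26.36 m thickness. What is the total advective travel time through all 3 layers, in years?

1.04

With flow normal to the layers, continuity requires the same specific discharge q through every layer.
Σ(b_i/K_i) = 7.96/467 + 6.90/2.71 + 11.5/0.0202 = 571.9 d.
q = Δh / Σ(b_i/K_i) = 5.10 / 571.9 = 0.008918 m/day.
In each layer the seepage velocity is v_i = q/n_i, so the layer transit time is t_i = b_i·n_i / q:
  layer 1 (clean gravel): t_1 = 7.96 × 0.28 / 0.008918 = 249.9 d
  layer 2 (fractured sandstone): t_2 = 6.90 × 0.07 / 0.008918 = 54.16 d
  layer 3 (silt): t_3 = 11.5 × 0.06 / 0.008918 = 77.37 d
Total t = Σ t_i = 381.4 days = 1.044 years.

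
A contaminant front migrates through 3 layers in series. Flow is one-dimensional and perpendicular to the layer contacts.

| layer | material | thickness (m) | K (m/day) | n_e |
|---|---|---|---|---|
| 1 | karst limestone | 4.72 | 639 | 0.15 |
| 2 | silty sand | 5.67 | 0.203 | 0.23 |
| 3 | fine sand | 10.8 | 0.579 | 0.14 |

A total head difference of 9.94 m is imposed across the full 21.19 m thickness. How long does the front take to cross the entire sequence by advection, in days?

16.5

With flow normal to the layers, continuity requires the same specific discharge q through every layer.
Σ(b_i/K_i) = 4.72/639 + 5.67/0.203 + 10.8/0.579 = 46.59 d.
q = Δh / Σ(b_i/K_i) = 9.94 / 46.59 = 0.2133 m/day.
In each layer the seepage velocity is v_i = q/n_i, so the layer transit time is t_i = b_i·n_i / q:
  layer 1 (karst limestone): t_1 = 4.72 × 0.15 / 0.2133 = 3.319 d
  layer 2 (silty sand): t_2 = 5.67 × 0.23 / 0.2133 = 6.113 d
  layer 3 (fine sand): t_3 = 10.8 × 0.14 / 0.2133 = 7.087 d
Total t = Σ t_i = 16.52 days.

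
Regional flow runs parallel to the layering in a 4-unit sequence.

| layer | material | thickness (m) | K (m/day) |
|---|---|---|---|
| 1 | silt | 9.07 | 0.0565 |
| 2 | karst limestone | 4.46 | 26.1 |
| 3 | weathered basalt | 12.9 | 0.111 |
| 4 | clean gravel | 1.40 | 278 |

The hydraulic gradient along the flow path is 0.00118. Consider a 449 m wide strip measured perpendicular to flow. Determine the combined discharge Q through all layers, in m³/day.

269

Flow is parallel to layering, so each bed carries its own Darcy discharge and the transmissivities add.
Σ(K_i·b_i) = 0.0565×9.07 + 26.1×4.46 + 0.111×12.9 + 278×1.40 = 507.6 m²/day.
Hydraulic gradient i = 0.00118.
Q = Σ(K_i·b_i) · W · i = 507.6 × 449 × 0.001180 = 268.9 m³/day.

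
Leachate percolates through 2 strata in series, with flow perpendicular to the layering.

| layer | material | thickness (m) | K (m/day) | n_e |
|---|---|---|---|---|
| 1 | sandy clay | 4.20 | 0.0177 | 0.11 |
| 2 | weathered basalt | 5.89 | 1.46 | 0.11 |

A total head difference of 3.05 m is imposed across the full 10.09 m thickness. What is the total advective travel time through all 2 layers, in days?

87.8

With flow normal to the layers, continuity requires the same specific discharge q through every layer.
Σ(b_i/K_i) = 4.20/0.0177 + 5.89/1.46 = 241.3 d.
q = Δh / Σ(b_i/K_i) = 3.05 / 241.3 = 0.01264 m/day.
In each layer the seepage velocity is v_i = q/n_i, so the layer transit time is t_i = b_i·n_i / q:
  layer 1 (sandy clay): t_1 = 4.20 × 0.11 / 0.01264 = 36.55 d
  layer 2 (weathered basalt): t_2 = 5.89 × 0.11 / 0.01264 = 51.26 d
Total t = Σ t_i = 87.82 days.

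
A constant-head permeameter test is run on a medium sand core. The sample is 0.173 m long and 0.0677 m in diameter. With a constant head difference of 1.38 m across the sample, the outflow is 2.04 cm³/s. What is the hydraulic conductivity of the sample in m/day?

6.14

Cross-sectional area A = π·(d/2)² = π × (0.0677/2)² = 0.003600 m².
Convert discharge: 2.04 cm³/s = 2.040e-06 m³/s.
Darcy's law rearranged: K = Q·L / (A·Δh) = 2.040e-06 × 0.173 / (0.003600 × 1.38) = 7.104e-05 m/s = 6.138 m/day.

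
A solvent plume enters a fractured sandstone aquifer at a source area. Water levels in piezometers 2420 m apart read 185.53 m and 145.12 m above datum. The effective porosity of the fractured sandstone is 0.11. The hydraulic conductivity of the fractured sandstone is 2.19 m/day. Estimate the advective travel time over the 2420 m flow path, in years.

Hydraulic gradient i = (185.53 − 145.12) / 2420 = 40.41 / 2420 = 0.01670.
Darcy flux q = K · i = 2.190 × 0.01670 = 0.03657 m/day.
Seepage velocity v = q / n_e = 0.03657 / 0.11 = 0.3324 m/day.
Travel time t = L / v = 2420 / 0.3324 = 7279 days = 19.93 years.

19.9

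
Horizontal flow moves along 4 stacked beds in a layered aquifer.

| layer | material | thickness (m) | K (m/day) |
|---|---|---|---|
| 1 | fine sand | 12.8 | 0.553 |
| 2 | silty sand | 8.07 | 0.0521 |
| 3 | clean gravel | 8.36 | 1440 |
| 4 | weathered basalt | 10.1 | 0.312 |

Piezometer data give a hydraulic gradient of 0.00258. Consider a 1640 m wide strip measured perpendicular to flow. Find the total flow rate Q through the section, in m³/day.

51000

Flow is parallel to layering, so each bed carries its own Darcy discharge and the transmissivities add.
Σ(K_i·b_i) = 0.553×12.8 + 0.0521×8.07 + 1440×8.36 + 0.312×10.1 = 12049 m²/day.
Hydraulic gradient i = 0.00258.
Q = Σ(K_i·b_i) · W · i = 12049 × 1640 × 0.002580 = 50982 m³/day.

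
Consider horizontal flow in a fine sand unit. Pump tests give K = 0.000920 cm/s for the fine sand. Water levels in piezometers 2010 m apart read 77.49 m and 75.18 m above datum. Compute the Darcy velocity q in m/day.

0.000914

Convert K: 0.000920 cm/s × 864 = 0.7949 m/day.
Hydraulic gradient i = (77.49 − 75.18) / 2010 = 2.31 / 2010 = 0.001149.
Specific discharge q = K · i = 0.7949 × 0.001149 = 0.0009135 m/day.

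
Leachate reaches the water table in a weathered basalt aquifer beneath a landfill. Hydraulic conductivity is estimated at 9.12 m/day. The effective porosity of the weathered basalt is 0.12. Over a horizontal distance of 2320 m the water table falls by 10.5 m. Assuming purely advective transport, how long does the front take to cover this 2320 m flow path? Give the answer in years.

18.5

Hydraulic gradient i = Δh / L = 10.5 / 2320 = 0.004526.
Darcy flux q = K · i = 9.120 × 0.004526 = 0.04128 m/day.
Seepage velocity v = q / n_e = 0.04128 / 0.12 = 0.3440 m/day.
Travel time t = L / v = 2320 / 0.3440 = 6745 days = 18.47 years.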